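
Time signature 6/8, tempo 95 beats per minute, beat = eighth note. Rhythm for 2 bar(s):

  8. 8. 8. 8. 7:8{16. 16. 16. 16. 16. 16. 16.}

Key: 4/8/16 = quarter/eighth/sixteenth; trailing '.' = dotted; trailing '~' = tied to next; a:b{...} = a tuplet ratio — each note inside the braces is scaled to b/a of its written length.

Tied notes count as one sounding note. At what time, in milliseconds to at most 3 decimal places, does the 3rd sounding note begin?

note 3 onset = 3b = 1894.737ms

1. 0.0ms @ 0 + 947.368ms (3/2)
2. 947.368ms @ 3/2 + 947.368ms (3/2)
3. 1894.737ms @ 3 + 947.368ms (3/2)
4. 2842.105ms @ 9/2 + 947.368ms (3/2)
5. 3789.474ms @ 6 + 541.353ms (6/7)
6. 4330.827ms @ 48/7 + 541.353ms (6/7)
7. 4872.18ms @ 54/7 + 541.353ms (6/7)
8. 5413.534ms @ 60/7 + 541.353ms (6/7)
9. 5954.887ms @ 66/7 + 541.353ms (6/7)
10. 6496.241ms @ 72/7 + 541.353ms (6/7)
11. 7037.594ms @ 78/7 + 541.353ms (6/7)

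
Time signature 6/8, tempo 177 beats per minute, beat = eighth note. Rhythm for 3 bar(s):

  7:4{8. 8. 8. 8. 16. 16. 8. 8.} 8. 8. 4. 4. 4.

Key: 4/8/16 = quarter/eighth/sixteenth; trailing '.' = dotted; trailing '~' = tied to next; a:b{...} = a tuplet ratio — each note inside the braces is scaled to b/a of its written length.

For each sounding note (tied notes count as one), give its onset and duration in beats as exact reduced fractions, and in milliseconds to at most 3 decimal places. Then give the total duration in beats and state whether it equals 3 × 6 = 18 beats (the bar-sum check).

1) 0.0ms=0b +290.557ms=6/7b
2) 290.557ms=6/7b +290.557ms=6/7b
3) 581.114ms=12/7b +290.557ms=6/7b
4) 871.671ms=18/7b +290.557ms=6/7b
5) 1162.228ms=24/7b +145.278ms=3/7b
6) 1307.506ms=27/7b +145.278ms=3/7b
7) 1452.785ms=30/7b +290.557ms=6/7b
8) 1743.341ms=36/7b +290.557ms=6/7b
9) 2033.898ms=6b +508.475ms=3/2b
10) 2542.373ms=15/2b +508.475ms=3/2b
11) 3050.847ms=9b +1016.949ms=3b
12) 4067.797ms=12b +1016.949ms=3b
13) 5084.746ms=15b +1016.949ms=3b
Σ=18b of 18 (177bpm 6/8) — PASS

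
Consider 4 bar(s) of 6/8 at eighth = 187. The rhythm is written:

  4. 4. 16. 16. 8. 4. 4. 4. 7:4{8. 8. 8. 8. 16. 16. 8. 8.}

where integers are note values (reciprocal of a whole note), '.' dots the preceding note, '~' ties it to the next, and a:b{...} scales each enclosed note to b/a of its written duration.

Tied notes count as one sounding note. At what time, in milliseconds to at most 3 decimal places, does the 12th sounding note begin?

1. 0.0ms @ 0 + 962.567ms (3)
2. 962.567ms @ 3 + 962.567ms (3)
3. 1925.134ms @ 6 + 240.642ms (3/4)
4. 2165.775ms @ 27/4 + 240.642ms (3/4)
5. 2406.417ms @ 15/2 + 481.283ms (3/2)
6. 2887.701ms @ 9 + 962.567ms (3)
7. 3850.267ms @ 12 + 962.567ms (3)
8. 4812.834ms @ 15 + 962.567ms (3)
9. 5775.401ms @ 18 + 275.019ms (6/7)
10. 6050.42ms @ 132/7 + 275.019ms (6/7)
11. 6325.439ms @ 138/7 + 275.019ms (6/7)
12. 6600.458ms @ 144/7 + 275.019ms (6/7)
13. 6875.477ms @ 150/7 + 137.51ms (3/7)
14. 7012.987ms @ 153/7 + 137.51ms (3/7)
15. 7150.497ms @ 156/7 + 275.019ms (6/7)
16. 7425.516ms @ 162/7 + 275.019ms (6/7)

note 12 onset = 144/7b = 6600.458ms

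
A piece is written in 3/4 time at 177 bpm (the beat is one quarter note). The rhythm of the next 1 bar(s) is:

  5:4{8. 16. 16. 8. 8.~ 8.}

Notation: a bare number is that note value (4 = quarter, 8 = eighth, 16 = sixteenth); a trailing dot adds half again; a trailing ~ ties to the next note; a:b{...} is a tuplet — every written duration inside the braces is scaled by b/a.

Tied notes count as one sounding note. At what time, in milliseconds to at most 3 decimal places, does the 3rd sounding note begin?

note 3 onset = 9/10b = 305.085ms

1. 0.0ms @ 0 + 203.39ms (3/5)
2. 203.39ms @ 3/5 + 101.695ms (3/10)
3. 305.085ms @ 9/10 + 101.695ms (3/10)
4. 406.78ms @ 6/5 + 203.39ms (3/5)
5. 610.169ms @ 9/5 + 406.78ms (6/5)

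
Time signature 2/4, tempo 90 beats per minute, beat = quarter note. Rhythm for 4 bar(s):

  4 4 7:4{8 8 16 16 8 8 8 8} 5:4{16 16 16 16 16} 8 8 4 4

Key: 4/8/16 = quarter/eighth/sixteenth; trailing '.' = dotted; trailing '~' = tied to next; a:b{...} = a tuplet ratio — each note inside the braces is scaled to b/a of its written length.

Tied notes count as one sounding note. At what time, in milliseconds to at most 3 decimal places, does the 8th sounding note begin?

note 8 onset = 22/7b = 2095.238ms

1. 0.0ms @ 0 + 666.667ms (1)
2. 666.667ms @ 1 + 666.667ms (1)
3. 1333.333ms @ 2 + 190.476ms (2/7)
4. 1523.81ms @ 16/7 + 190.476ms (2/7)
5. 1714.286ms @ 18/7 + 95.238ms (1/7)
6. 1809.524ms @ 19/7 + 95.238ms (1/7)
7. 1904.762ms @ 20/7 + 190.476ms (2/7)
8. 2095.238ms @ 22/7 + 190.476ms (2/7)
9. 2285.714ms @ 24/7 + 190.476ms (2/7)
10. 2476.19ms @ 26/7 + 190.476ms (2/7)
11. 2666.667ms @ 4 + 133.333ms (1/5)
12. 2800.0ms @ 21/5 + 133.333ms (1/5)
13. 2933.333ms @ 22/5 + 133.333ms (1/5)
14. 3066.667ms @ 23/5 + 133.333ms (1/5)
15. 3200.0ms @ 24/5 + 133.333ms (1/5)
16. 3333.333ms @ 5 + 333.333ms (1/2)
17. 3666.667ms @ 11/2 + 333.333ms (1/2)
18. 4000.0ms @ 6 + 666.667ms (1)
19. 4666.667ms @ 7 + 666.667ms (1)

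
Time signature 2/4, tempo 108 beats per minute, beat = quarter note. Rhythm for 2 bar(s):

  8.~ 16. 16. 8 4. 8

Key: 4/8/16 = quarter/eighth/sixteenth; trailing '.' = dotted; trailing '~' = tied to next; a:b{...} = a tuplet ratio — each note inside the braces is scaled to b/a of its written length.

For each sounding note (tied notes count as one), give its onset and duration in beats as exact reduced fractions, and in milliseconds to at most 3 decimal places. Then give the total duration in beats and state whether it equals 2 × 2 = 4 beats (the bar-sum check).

1) 0.0ms=0b +625.0ms=9/8b
2) 625.0ms=9/8b +208.333ms=3/8b
3) 833.333ms=3/2b +277.778ms=1/2b
4) 1111.111ms=2b +833.333ms=3/2b
5) 1944.444ms=7/2b +277.778ms=1/2b
Σ=4b of 4 (108bpm 2/4) — PASS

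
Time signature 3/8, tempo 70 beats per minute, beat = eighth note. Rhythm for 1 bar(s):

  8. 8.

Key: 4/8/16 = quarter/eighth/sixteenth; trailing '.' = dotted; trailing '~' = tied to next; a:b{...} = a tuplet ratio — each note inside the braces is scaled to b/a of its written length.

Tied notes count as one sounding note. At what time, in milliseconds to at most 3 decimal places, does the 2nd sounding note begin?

note 2 onset = 3/2b = 1285.714ms

1. 0.0ms @ 0 + 1285.714ms (3/2)
2. 1285.714ms @ 3/2 + 1285.714ms (3/2)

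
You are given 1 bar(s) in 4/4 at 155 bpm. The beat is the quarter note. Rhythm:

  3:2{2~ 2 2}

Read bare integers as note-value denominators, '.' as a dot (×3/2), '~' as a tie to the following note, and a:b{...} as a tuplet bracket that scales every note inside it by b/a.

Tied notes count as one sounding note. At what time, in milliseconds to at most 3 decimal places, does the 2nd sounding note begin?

note 2 onset = 8/3b = 1032.258ms

1. 0.0ms @ 0 + 1032.258ms (8/3)
2. 1032.258ms @ 8/3 + 516.129ms (4/3)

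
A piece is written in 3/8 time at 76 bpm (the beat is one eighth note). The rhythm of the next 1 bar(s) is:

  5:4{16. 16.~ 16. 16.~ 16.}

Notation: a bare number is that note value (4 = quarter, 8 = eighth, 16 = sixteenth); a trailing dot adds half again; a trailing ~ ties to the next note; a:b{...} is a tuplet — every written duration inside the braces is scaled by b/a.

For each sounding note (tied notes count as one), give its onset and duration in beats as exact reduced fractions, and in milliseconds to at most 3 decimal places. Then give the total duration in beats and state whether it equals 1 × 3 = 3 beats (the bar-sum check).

1) 0.0ms=0b +473.684ms=3/5b
2) 473.684ms=3/5b +947.368ms=6/5b
3) 1421.053ms=9/5b +947.368ms=6/5b
Σ=3b of 3 (76bpm 3/8) — PASS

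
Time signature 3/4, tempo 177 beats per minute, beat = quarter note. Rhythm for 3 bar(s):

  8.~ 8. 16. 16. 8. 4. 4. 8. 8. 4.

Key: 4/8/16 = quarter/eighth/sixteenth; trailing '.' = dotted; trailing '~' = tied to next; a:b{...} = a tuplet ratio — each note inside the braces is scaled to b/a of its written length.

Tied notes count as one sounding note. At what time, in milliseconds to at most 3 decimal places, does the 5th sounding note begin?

note 5 onset = 3b = 1016.949ms

1. 0.0ms @ 0 + 508.475ms (3/2)
2. 508.475ms @ 3/2 + 127.119ms (3/8)
3. 635.593ms @ 15/8 + 127.119ms (3/8)
4. 762.712ms @ 9/4 + 254.237ms (3/4)
5. 1016.949ms @ 3 + 508.475ms (3/2)
6. 1525.424ms @ 9/2 + 508.475ms (3/2)
7. 2033.898ms @ 6 + 254.237ms (3/4)
8. 2288.136ms @ 27/4 + 254.237ms (3/4)
9. 2542.373ms @ 15/2 + 508.475ms (3/2)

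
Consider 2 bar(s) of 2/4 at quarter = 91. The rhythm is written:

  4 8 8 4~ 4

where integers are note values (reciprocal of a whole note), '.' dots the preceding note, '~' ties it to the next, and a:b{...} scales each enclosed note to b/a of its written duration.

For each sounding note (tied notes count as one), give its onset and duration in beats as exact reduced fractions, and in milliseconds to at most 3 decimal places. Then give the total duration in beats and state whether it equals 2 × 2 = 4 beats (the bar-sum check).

1) 0.0ms=0b +659.341ms=1b
2) 659.341ms=1b +329.67ms=1/2b
3) 989.011ms=3/2b +329.67ms=1/2b
4) 1318.681ms=2b +1318.681ms=2b
Σ=4b of 4 (91bpm 2/4) — PASS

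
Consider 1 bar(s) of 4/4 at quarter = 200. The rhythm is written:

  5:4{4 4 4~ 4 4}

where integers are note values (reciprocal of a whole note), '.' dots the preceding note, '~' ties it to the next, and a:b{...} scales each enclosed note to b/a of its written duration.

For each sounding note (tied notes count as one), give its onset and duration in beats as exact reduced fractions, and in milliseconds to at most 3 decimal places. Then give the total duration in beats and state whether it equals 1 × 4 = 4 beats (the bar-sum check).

1) 0.0ms=0b +240.0ms=4/5b
2) 240.0ms=4/5b +240.0ms=4/5b
3) 480.0ms=8/5b +480.0ms=8/5b
4) 960.0ms=16/5b +240.0ms=4/5b
Σ=4b of 4 (200bpm 4/4) — PASS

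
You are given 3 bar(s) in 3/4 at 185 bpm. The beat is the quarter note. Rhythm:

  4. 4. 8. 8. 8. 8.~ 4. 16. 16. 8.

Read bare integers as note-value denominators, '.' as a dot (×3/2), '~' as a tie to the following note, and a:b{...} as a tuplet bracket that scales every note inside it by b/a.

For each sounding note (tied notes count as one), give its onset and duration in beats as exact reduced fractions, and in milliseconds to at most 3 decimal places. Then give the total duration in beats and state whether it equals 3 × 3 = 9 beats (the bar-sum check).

1) 0.0ms=0b +486.486ms=3/2b
2) 486.486ms=3/2b +486.486ms=3/2b
3) 972.973ms=3b +243.243ms=3/4b
4) 1216.216ms=15/4b +243.243ms=3/4b
5) 1459.459ms=9/2b +243.243ms=3/4b
6) 1702.703ms=21/4b +729.73ms=9/4b
7) 2432.432ms=15/2b +121.622ms=3/8b
8) 2554.054ms=63/8b +121.622ms=3/8b
9) 2675.676ms=33/4b +243.243ms=3/4b
Σ=9b of 9 (185bpm 3/4) — PASS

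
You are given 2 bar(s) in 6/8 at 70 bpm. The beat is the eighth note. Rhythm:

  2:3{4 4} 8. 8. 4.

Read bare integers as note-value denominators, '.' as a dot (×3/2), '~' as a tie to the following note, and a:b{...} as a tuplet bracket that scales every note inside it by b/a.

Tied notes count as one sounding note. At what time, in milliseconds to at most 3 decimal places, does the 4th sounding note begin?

note 4 onset = 15/2b = 6428.571ms

1. 0.0ms @ 0 + 2571.429ms (3)
2. 2571.429ms @ 3 + 2571.429ms (3)
3. 5142.857ms @ 6 + 1285.714ms (3/2)
4. 6428.571ms @ 15/2 + 1285.714ms (3/2)
5. 7714.286ms @ 9 + 2571.429ms (3)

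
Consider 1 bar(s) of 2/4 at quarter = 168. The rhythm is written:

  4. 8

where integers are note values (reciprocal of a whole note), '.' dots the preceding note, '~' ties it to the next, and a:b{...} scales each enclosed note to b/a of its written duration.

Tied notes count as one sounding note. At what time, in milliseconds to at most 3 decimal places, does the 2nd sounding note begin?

note 2 onset = 3/2b = 535.714ms

1. 0.0ms @ 0 + 535.714ms (3/2)
2. 535.714ms @ 3/2 + 178.571ms (1/2)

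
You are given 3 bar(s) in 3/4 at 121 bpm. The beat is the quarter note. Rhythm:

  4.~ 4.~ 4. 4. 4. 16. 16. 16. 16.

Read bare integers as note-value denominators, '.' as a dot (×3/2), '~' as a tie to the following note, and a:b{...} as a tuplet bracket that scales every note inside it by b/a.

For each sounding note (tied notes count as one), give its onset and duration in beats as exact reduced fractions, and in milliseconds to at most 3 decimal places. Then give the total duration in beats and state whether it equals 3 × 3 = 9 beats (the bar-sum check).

1) 0.0ms=0b +2231.405ms=9/2b
2) 2231.405ms=9/2b +743.802ms=3/2b
3) 2975.207ms=6b +743.802ms=3/2b
4) 3719.008ms=15/2b +185.95ms=3/8b
5) 3904.959ms=63/8b +185.95ms=3/8b
6) 4090.909ms=33/4b +185.95ms=3/8b
7) 4276.86ms=69/8b +185.95ms=3/8b
Σ=9b of 9 (121bpm 3/4) — PASS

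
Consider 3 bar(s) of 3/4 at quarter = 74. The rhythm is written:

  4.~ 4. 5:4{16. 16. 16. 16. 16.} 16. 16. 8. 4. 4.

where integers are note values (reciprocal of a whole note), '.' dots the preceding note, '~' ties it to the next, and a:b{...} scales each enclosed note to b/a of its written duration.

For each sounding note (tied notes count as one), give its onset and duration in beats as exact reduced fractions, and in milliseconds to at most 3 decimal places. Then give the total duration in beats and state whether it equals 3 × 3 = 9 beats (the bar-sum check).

1) 0.0ms=0b +2432.432ms=3b
2) 2432.432ms=3b +243.243ms=3/10b
3) 2675.676ms=33/10b +243.243ms=3/10b
4) 2918.919ms=18/5b +243.243ms=3/10b
5) 3162.162ms=39/10b +243.243ms=3/10b
6) 3405.405ms=21/5b +243.243ms=3/10b
7) 3648.649ms=9/2b +304.054ms=3/8b
8) 3952.703ms=39/8b +304.054ms=3/8b
9) 4256.757ms=21/4b +608.108ms=3/4b
10) 4864.865ms=6b +1216.216ms=3/2b
11) 6081.081ms=15/2b +1216.216ms=3/2b
Σ=9b of 9 (74bpm 3/4) — PASS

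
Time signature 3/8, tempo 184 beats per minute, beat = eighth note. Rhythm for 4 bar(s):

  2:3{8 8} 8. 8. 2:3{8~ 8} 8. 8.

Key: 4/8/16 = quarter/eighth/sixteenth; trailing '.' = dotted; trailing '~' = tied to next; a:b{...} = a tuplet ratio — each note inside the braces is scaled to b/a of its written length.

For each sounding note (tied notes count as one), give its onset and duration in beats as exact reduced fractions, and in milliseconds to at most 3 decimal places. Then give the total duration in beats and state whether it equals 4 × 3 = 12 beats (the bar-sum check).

1) 0.0ms=0b +489.13ms=3/2b
2) 489.13ms=3/2b +489.13ms=3/2b
3) 978.261ms=3b +489.13ms=3/2b
4) 1467.391ms=9/2b +489.13ms=3/2b
5) 1956.522ms=6b +978.261ms=3b
6) 2934.783ms=9b +489.13ms=3/2b
7) 3423.913ms=21/2b +489.13ms=3/2b
Σ=12b of 12 (184bpm 3/8) — PASS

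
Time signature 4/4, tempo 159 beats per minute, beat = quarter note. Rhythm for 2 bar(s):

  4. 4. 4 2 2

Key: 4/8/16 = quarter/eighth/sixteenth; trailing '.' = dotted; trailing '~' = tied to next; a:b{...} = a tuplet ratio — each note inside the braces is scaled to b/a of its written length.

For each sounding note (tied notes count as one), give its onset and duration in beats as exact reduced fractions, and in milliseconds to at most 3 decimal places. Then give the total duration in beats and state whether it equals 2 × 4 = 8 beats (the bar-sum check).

1) 0.0ms=0b +566.038ms=3/2b
2) 566.038ms=3/2b +566.038ms=3/2b
3) 1132.075ms=3b +377.358ms=1b
4) 1509.434ms=4b +754.717ms=2b
5) 2264.151ms=6b +754.717ms=2b
Σ=8b of 8 (159bpm 4/4) — PASS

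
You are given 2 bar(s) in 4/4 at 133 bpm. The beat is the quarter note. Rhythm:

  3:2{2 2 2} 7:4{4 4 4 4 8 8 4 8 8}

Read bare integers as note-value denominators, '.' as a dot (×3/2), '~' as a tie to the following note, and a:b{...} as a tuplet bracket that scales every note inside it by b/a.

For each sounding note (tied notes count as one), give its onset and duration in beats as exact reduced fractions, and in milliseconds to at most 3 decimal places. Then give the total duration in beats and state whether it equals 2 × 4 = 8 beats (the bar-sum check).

1) 0.0ms=0b +601.504ms=4/3b
2) 601.504ms=4/3b +601.504ms=4/3b
3) 1203.008ms=8/3b +601.504ms=4/3b
4) 1804.511ms=4b +257.787ms=4/7b
5) 2062.299ms=32/7b +257.787ms=4/7b
6) 2320.086ms=36/7b +257.787ms=4/7b
7) 2577.873ms=40/7b +257.787ms=4/7b
8) 2835.661ms=44/7b +128.894ms=2/7b
9) 2964.554ms=46/7b +128.894ms=2/7b
10) 3093.448ms=48/7b +257.787ms=4/7b
11) 3351.235ms=52/7b +128.894ms=2/7b
12) 3480.129ms=54/7b +128.894ms=2/7b
Σ=8b of 8 (133bpm 4/4) — PASS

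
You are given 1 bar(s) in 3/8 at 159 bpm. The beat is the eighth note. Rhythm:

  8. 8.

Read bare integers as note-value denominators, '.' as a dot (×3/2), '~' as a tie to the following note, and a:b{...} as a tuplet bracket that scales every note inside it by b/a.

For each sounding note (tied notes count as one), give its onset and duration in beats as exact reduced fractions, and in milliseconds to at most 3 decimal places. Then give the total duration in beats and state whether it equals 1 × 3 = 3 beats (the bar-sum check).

1) 0.0ms=0b +566.038ms=3/2b
2) 566.038ms=3/2b +566.038ms=3/2b
Σ=3b of 3 (159bpm 3/8) — PASS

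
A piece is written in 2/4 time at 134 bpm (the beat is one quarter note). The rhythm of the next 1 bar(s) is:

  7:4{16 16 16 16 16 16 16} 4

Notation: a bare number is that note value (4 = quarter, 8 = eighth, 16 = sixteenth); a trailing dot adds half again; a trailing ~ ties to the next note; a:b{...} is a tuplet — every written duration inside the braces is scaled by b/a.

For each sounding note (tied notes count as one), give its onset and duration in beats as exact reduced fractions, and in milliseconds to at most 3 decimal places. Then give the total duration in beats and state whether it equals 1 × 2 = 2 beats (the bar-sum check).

1) 0.0ms=0b +63.966ms=1/7b
2) 63.966ms=1/7b +63.966ms=1/7b
3) 127.932ms=2/7b +63.966ms=1/7b
4) 191.898ms=3/7b +63.966ms=1/7b
5) 255.864ms=4/7b +63.966ms=1/7b
6) 319.829ms=5/7b +63.966ms=1/7b
7) 383.795ms=6/7b +63.966ms=1/7b
8) 447.761ms=1b +447.761ms=1b
Σ=2b of 2 (134bpm 2/4) — PASS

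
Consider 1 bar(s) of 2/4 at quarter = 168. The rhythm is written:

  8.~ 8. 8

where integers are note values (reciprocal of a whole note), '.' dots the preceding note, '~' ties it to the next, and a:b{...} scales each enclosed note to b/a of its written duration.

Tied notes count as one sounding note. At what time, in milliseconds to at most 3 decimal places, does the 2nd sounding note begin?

1. 0.0ms @ 0 + 535.714ms (3/2)
2. 535.714ms @ 3/2 + 178.571ms (1/2)

note 2 onset = 3/2b = 535.714ms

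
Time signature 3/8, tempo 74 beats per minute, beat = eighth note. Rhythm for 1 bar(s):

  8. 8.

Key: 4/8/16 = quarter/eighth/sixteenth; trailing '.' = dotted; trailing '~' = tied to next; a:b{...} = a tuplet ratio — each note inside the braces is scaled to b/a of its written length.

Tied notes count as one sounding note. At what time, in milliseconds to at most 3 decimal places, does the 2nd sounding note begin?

note 2 onset = 3/2b = 1216.216ms

1. 0.0ms @ 0 + 1216.216ms (3/2)
2. 1216.216ms @ 3/2 + 1216.216ms (3/2)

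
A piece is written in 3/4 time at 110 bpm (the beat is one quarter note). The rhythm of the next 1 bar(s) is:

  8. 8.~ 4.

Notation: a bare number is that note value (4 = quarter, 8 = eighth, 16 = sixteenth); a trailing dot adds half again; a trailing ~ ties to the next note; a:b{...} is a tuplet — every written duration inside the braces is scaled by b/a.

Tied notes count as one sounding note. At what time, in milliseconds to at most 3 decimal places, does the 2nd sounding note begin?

note 2 onset = 3/4b = 409.091ms

1. 0.0ms @ 0 + 409.091ms (3/4)
2. 409.091ms @ 3/4 + 1227.273ms (9/4)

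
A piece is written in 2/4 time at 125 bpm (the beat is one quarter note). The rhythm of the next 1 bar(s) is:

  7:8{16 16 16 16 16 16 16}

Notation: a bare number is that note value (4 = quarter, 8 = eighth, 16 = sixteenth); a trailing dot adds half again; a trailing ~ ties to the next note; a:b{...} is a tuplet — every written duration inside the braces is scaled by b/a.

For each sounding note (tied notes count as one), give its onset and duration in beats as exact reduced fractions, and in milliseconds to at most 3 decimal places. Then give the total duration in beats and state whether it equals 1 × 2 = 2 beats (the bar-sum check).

1) 0.0ms=0b +137.143ms=2/7b
2) 137.143ms=2/7b +137.143ms=2/7b
3) 274.286ms=4/7b +137.143ms=2/7b
4) 411.429ms=6/7b +137.143ms=2/7b
5) 548.571ms=8/7b +137.143ms=2/7b
6) 685.714ms=10/7b +137.143ms=2/7b
7) 822.857ms=12/7b +137.143ms=2/7b
Σ=2b of 2 (125bpm 2/4) — PASS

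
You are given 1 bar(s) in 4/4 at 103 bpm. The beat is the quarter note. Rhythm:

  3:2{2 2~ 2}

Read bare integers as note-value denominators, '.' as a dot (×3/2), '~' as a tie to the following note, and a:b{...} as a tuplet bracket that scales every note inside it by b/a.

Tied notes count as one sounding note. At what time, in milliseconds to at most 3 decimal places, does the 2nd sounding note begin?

1. 0.0ms @ 0 + 776.699ms (4/3)
2. 776.699ms @ 4/3 + 1553.398ms (8/3)

note 2 onset = 4/3b = 776.699ms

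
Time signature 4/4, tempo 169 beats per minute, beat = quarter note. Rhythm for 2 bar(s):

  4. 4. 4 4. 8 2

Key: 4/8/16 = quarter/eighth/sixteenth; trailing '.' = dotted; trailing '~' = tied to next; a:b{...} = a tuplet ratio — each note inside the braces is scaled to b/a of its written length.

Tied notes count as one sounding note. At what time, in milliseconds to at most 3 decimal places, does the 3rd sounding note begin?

note 3 onset = 3b = 1065.089ms

1. 0.0ms @ 0 + 532.544ms (3/2)
2. 532.544ms @ 3/2 + 532.544ms (3/2)
3. 1065.089ms @ 3 + 355.03ms (1)
4. 1420.118ms @ 4 + 532.544ms (3/2)
5. 1952.663ms @ 11/2 + 177.515ms (1/2)
6. 2130.178ms @ 6 + 710.059ms (2)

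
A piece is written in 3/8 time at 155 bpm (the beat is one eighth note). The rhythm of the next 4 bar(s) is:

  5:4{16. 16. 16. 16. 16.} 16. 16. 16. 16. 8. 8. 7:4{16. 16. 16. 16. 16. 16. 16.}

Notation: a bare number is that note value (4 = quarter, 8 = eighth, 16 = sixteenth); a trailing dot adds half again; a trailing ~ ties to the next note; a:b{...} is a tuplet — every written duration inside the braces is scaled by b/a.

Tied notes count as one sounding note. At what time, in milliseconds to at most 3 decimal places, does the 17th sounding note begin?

1. 0.0ms @ 0 + 232.258ms (3/5)
2. 232.258ms @ 3/5 + 232.258ms (3/5)
3. 464.516ms @ 6/5 + 232.258ms (3/5)
4. 696.774ms @ 9/5 + 232.258ms (3/5)
5. 929.032ms @ 12/5 + 232.258ms (3/5)
6. 1161.29ms @ 3 + 290.323ms (3/4)
7. 1451.613ms @ 15/4 + 290.323ms (3/4)
8. 1741.935ms @ 9/2 + 290.323ms (3/4)
9. 2032.258ms @ 21/4 + 290.323ms (3/4)
10. 2322.581ms @ 6 + 580.645ms (3/2)
11. 2903.226ms @ 15/2 + 580.645ms (3/2)
12. 3483.871ms @ 9 + 165.899ms (3/7)
13. 3649.77ms @ 66/7 + 165.899ms (3/7)
14. 3815.668ms @ 69/7 + 165.899ms (3/7)
15. 3981.567ms @ 72/7 + 165.899ms (3/7)
16. 4147.465ms @ 75/7 + 165.899ms (3/7)
17. 4313.364ms @ 78/7 + 165.899ms (3/7)
18. 4479.263ms @ 81/7 + 165.899ms (3/7)

note 17 onset = 78/7b = 4313.364ms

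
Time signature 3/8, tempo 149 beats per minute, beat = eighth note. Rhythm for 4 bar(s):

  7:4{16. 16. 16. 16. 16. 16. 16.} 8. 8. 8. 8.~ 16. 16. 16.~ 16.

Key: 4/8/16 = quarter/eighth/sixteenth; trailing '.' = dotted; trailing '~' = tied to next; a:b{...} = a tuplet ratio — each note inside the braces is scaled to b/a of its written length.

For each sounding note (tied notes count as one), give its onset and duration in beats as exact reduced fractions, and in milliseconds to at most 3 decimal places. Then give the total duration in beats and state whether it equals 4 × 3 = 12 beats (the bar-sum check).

1) 0.0ms=0b +172.579ms=3/7b
2) 172.579ms=3/7b +172.579ms=3/7b
3) 345.158ms=6/7b +172.579ms=3/7b
4) 517.737ms=9/7b +172.579ms=3/7b
5) 690.316ms=12/7b +172.579ms=3/7b
6) 862.895ms=15/7b +172.579ms=3/7b
7) 1035.475ms=18/7b +172.579ms=3/7b
8) 1208.054ms=3b +604.027ms=3/2b
9) 1812.081ms=9/2b +604.027ms=3/2b
10) 2416.107ms=6b +604.027ms=3/2b
11) 3020.134ms=15/2b +906.04ms=9/4b
12) 3926.174ms=39/4b +302.013ms=3/4b
13) 4228.188ms=21/2b +604.027ms=3/2b
Σ=12b of 12 (149bpm 3/8) — PASS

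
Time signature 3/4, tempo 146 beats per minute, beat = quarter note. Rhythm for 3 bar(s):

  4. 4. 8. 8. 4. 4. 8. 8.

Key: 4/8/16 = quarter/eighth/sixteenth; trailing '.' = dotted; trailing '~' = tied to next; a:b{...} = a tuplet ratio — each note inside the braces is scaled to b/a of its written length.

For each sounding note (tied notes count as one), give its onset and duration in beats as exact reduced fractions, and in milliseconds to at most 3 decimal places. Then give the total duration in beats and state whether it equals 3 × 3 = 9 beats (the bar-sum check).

1) 0.0ms=0b +616.438ms=3/2b
2) 616.438ms=3/2b +616.438ms=3/2b
3) 1232.877ms=3b +308.219ms=3/4b
4) 1541.096ms=15/4b +308.219ms=3/4b
5) 1849.315ms=9/2b +616.438ms=3/2b
6) 2465.753ms=6b +616.438ms=3/2b
7) 3082.192ms=15/2b +308.219ms=3/4b
8) 3390.411ms=33/4b +308.219ms=3/4b
Σ=9b of 9 (146bpm 3/4) — PASS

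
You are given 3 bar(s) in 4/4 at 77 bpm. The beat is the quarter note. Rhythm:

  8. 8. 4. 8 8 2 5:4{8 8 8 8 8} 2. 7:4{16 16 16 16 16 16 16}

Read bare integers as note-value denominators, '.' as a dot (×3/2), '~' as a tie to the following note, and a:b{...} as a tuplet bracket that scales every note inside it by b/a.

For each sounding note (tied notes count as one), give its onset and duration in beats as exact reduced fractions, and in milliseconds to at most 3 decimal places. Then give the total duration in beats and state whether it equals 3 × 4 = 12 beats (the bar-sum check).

1) 0.0ms=0b +584.416ms=3/4b
2) 584.416ms=3/4b +584.416ms=3/4b
3) 1168.831ms=3/2b +1168.831ms=3/2b
4) 2337.662ms=3b +389.61ms=1/2b
5) 2727.273ms=7/2b +389.61ms=1/2b
6) 3116.883ms=4b +1558.442ms=2b
7) 4675.325ms=6b +311.688ms=2/5b
8) 4987.013ms=32/5b +311.688ms=2/5b
9) 5298.701ms=34/5b +311.688ms=2/5b
10) 5610.39ms=36/5b +311.688ms=2/5b
11) 5922.078ms=38/5b +311.688ms=2/5b
12) 6233.766ms=8b +2337.662ms=3b
13) 8571.429ms=11b +111.317ms=1/7b
14) 8682.746ms=78/7b +111.317ms=1/7b
15) 8794.063ms=79/7b +111.317ms=1/7b
16) 8905.38ms=80/7b +111.317ms=1/7b
17) 9016.698ms=81/7b +111.317ms=1/7b
18) 9128.015ms=82/7b +111.317ms=1/7b
19) 9239.332ms=83/7b +111.317ms=1/7b
Σ=12b of 12 (77bpm 4/4) — PASS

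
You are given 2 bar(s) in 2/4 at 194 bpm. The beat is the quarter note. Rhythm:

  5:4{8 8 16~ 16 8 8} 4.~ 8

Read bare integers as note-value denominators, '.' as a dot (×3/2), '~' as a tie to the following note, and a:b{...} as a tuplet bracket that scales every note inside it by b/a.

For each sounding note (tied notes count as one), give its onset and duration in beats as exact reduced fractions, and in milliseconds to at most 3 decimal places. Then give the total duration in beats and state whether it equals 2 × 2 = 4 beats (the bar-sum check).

1) 0.0ms=0b +123.711ms=2/5b
2) 123.711ms=2/5b +123.711ms=2/5b
3) 247.423ms=4/5b +123.711ms=2/5b
4) 371.134ms=6/5b +123.711ms=2/5b
5) 494.845ms=8/5b +123.711ms=2/5b
6) 618.557ms=2b +618.557ms=2b
Σ=4b of 4 (194bpm 2/4) — PASS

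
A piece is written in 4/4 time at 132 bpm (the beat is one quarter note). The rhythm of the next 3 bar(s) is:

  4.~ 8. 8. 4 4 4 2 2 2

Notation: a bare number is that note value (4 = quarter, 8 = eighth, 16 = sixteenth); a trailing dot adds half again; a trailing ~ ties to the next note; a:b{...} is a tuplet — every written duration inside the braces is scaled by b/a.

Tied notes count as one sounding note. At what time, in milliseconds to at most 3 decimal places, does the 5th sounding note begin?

1. 0.0ms @ 0 + 1022.727ms (9/4)
2. 1022.727ms @ 9/4 + 340.909ms (3/4)
3. 1363.636ms @ 3 + 454.545ms (1)
4. 1818.182ms @ 4 + 454.545ms (1)
5. 2272.727ms @ 5 + 454.545ms (1)
6. 2727.273ms @ 6 + 909.091ms (2)
7. 3636.364ms @ 8 + 909.091ms (2)
8. 4545.455ms @ 10 + 909.091ms (2)

note 5 onset = 5b = 2272.727ms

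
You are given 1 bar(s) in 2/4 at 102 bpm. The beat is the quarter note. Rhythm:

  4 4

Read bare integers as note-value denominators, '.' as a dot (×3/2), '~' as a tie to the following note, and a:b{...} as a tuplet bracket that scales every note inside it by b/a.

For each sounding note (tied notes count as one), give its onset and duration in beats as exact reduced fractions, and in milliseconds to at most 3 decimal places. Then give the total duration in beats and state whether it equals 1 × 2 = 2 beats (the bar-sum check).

1) 0.0ms=0b +588.235ms=1b
2) 588.235ms=1b +588.235ms=1b
Σ=2b of 2 (102bpm 2/4) — PASS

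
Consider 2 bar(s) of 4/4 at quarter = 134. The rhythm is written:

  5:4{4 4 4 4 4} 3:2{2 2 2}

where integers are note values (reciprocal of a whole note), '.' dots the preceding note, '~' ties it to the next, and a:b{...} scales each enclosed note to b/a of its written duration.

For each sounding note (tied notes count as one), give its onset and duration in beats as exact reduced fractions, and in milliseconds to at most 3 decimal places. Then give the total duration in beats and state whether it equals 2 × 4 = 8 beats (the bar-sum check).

1) 0.0ms=0b +358.209ms=4/5b
2) 358.209ms=4/5b +358.209ms=4/5b
3) 716.418ms=8/5b +358.209ms=4/5b
4) 1074.627ms=12/5b +358.209ms=4/5b
5) 1432.836ms=16/5b +358.209ms=4/5b
6) 1791.045ms=4b +597.015ms=4/3b
7) 2388.06ms=16/3b +597.015ms=4/3b
8) 2985.075ms=20/3b +597.015ms=4/3b
Σ=8b of 8 (134bpm 4/4) — PASS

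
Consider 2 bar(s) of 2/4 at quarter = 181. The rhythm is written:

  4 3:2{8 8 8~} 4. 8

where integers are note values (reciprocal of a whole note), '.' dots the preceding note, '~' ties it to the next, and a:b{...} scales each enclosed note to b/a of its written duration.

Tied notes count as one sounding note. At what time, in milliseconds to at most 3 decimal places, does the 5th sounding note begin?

note 5 onset = 7/2b = 1160.221ms

1. 0.0ms @ 0 + 331.492ms (1)
2. 331.492ms @ 1 + 110.497ms (1/3)
3. 441.989ms @ 4/3 + 110.497ms (1/3)
4. 552.486ms @ 5/3 + 607.735ms (11/6)
5. 1160.221ms @ 7/2 + 165.746ms (1/2)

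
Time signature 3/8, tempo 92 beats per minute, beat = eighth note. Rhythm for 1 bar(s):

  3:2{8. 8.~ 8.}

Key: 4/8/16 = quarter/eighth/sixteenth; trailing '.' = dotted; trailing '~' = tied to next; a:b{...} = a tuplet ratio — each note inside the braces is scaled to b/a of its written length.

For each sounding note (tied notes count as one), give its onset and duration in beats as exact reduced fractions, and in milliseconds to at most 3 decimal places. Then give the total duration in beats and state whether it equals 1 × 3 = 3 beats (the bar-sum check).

1) 0.0ms=0b +652.174ms=1b
2) 652.174ms=1b +1304.348ms=2b
Σ=3b of 3 (92bpm 3/8) — PASS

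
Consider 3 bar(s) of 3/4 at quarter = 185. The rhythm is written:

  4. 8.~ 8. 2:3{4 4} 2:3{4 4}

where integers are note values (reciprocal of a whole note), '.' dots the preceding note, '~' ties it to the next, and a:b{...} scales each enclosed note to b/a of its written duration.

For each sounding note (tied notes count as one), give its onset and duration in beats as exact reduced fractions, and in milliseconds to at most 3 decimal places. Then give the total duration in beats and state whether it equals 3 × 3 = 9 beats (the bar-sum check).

1) 0.0ms=0b +486.486ms=3/2b
2) 486.486ms=3/2b +486.486ms=3/2b
3) 972.973ms=3b +486.486ms=3/2b
4) 1459.459ms=9/2b +486.486ms=3/2b
5) 1945.946ms=6b +486.486ms=3/2b
6) 2432.432ms=15/2b +486.486ms=3/2b
Σ=9b of 9 (185bpm 3/4) — PASS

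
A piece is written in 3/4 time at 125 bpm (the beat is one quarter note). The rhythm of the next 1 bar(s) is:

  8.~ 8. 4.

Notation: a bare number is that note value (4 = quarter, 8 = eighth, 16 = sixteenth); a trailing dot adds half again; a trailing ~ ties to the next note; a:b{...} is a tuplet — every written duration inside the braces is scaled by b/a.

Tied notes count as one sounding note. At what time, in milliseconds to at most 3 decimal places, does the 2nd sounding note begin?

note 2 onset = 3/2b = 720.0ms

1. 0.0ms @ 0 + 720.0ms (3/2)
2. 720.0ms @ 3/2 + 720.0ms (3/2)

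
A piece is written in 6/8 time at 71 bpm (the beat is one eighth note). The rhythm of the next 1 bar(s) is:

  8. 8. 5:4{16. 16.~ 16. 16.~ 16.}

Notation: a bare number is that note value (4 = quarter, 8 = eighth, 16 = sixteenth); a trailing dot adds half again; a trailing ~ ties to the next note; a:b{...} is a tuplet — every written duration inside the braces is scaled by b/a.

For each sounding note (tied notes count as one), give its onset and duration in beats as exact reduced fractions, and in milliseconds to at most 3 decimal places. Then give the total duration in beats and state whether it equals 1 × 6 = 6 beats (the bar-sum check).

1) 0.0ms=0b +1267.606ms=3/2b
2) 1267.606ms=3/2b +1267.606ms=3/2b
3) 2535.211ms=3b +507.042ms=3/5b
4) 3042.254ms=18/5b +1014.085ms=6/5b
5) 4056.338ms=24/5b +1014.085ms=6/5b
Σ=6b of 6 (71bpm 6/8) — PASS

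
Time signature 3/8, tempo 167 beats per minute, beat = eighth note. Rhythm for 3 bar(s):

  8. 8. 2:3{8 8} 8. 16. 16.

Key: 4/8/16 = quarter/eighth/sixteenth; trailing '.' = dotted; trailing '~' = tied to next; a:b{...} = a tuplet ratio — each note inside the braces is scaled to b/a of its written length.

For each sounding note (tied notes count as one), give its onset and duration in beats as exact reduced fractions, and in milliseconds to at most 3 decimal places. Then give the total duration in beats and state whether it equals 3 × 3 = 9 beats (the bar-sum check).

1) 0.0ms=0b +538.922ms=3/2b
2) 538.922ms=3/2b +538.922ms=3/2b
3) 1077.844ms=3b +538.922ms=3/2b
4) 1616.766ms=9/2b +538.922ms=3/2b
5) 2155.689ms=6b +538.922ms=3/2b
6) 2694.611ms=15/2b +269.461ms=3/4b
7) 2964.072ms=33/4b +269.461ms=3/4b
Σ=9b of 9 (167bpm 3/8) — PASS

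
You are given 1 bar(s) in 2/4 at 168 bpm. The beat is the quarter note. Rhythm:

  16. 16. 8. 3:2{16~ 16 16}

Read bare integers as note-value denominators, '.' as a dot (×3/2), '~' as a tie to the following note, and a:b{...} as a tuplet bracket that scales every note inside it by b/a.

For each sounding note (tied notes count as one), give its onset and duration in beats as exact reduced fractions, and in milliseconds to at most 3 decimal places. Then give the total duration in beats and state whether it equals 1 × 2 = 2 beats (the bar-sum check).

1) 0.0ms=0b +133.929ms=3/8b
2) 133.929ms=3/8b +133.929ms=3/8b
3) 267.857ms=3/4b +267.857ms=3/4b
4) 535.714ms=3/2b +119.048ms=1/3b
5) 654.762ms=11/6b +59.524ms=1/6b
Σ=2b of 2 (168bpm 2/4) — PASS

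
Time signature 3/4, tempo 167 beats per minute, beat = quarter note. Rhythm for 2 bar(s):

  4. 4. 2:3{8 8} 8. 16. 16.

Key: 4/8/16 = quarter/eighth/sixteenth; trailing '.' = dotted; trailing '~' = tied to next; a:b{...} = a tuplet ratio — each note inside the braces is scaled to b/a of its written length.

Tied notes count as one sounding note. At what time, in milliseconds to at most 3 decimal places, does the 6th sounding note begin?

1. 0.0ms @ 0 + 538.922ms (3/2)
2. 538.922ms @ 3/2 + 538.922ms (3/2)
3. 1077.844ms @ 3 + 269.461ms (3/4)
4. 1347.305ms @ 15/4 + 269.461ms (3/4)
5. 1616.766ms @ 9/2 + 269.461ms (3/4)
6. 1886.228ms @ 21/4 + 134.731ms (3/8)
7. 2020.958ms @ 45/8 + 134.731ms (3/8)

note 6 onset = 21/4b = 1886.228ms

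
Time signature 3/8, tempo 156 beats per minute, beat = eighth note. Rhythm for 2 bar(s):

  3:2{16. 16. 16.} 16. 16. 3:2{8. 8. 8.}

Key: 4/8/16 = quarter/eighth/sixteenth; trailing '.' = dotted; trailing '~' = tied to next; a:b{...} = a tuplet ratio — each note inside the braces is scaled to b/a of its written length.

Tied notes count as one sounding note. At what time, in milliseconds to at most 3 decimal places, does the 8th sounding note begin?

1. 0.0ms @ 0 + 192.308ms (1/2)
2. 192.308ms @ 1/2 + 192.308ms (1/2)
3. 384.615ms @ 1 + 192.308ms (1/2)
4. 576.923ms @ 3/2 + 288.462ms (3/4)
5. 865.385ms @ 9/4 + 288.462ms (3/4)
6. 1153.846ms @ 3 + 384.615ms (1)
7. 1538.462ms @ 4 + 384.615ms (1)
8. 1923.077ms @ 5 + 384.615ms (1)

note 8 onset = 5b = 1923.077ms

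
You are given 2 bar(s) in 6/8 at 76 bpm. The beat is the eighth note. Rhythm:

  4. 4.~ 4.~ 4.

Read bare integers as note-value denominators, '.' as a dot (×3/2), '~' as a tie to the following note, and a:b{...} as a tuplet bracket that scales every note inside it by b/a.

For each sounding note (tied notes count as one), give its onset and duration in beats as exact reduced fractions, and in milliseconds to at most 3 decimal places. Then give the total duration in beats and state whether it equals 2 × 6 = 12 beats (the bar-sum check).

1) 0.0ms=0b +2368.421ms=3b
2) 2368.421ms=3b +7105.263ms=9b
Σ=12b of 12 (76bpm 6/8) — PASS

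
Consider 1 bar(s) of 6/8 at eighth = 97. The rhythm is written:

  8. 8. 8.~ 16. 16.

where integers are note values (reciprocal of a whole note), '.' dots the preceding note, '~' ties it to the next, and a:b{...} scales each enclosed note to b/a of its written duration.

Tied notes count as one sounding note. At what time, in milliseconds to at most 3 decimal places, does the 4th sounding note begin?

note 4 onset = 21/4b = 3247.423ms

1. 0.0ms @ 0 + 927.835ms (3/2)
2. 927.835ms @ 3/2 + 927.835ms (3/2)
3. 1855.67ms @ 3 + 1391.753ms (9/4)
4. 3247.423ms @ 21/4 + 463.918ms (3/4)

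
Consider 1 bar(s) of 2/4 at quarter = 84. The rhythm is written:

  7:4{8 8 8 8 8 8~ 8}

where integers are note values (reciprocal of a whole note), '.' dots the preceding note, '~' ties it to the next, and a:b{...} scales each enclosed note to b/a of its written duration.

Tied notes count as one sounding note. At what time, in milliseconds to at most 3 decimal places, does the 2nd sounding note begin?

1. 0.0ms @ 0 + 204.082ms (2/7)
2. 204.082ms @ 2/7 + 204.082ms (2/7)
3. 408.163ms @ 4/7 + 204.082ms (2/7)
4. 612.245ms @ 6/7 + 204.082ms (2/7)
5. 816.327ms @ 8/7 + 204.082ms (2/7)
6. 1020.408ms @ 10/7 + 408.163ms (4/7)

note 2 onset = 2/7b = 204.082ms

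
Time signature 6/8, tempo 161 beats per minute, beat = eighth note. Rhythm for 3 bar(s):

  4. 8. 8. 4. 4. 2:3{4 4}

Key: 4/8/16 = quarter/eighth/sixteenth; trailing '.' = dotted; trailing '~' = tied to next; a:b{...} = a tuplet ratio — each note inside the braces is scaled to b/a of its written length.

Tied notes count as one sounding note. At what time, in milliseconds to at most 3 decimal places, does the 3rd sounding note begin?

1. 0.0ms @ 0 + 1118.012ms (3)
2. 1118.012ms @ 3 + 559.006ms (3/2)
3. 1677.019ms @ 9/2 + 559.006ms (3/2)
4. 2236.025ms @ 6 + 1118.012ms (3)
5. 3354.037ms @ 9 + 1118.012ms (3)
6. 4472.05ms @ 12 + 1118.012ms (3)
7. 5590.062ms @ 15 + 1118.012ms (3)

note 3 onset = 9/2b = 1677.019ms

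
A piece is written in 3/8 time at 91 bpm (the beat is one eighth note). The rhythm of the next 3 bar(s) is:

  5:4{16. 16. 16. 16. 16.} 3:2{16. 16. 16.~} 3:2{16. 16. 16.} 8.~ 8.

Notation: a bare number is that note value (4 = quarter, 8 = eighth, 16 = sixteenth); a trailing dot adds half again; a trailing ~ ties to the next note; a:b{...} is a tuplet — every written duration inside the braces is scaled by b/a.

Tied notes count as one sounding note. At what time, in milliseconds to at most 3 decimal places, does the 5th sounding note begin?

note 5 onset = 12/5b = 1582.418ms

1. 0.0ms @ 0 + 395.604ms (3/5)
2. 395.604ms @ 3/5 + 395.604ms (3/5)
3. 791.209ms @ 6/5 + 395.604ms (3/5)
4. 1186.813ms @ 9/5 + 395.604ms (3/5)
5. 1582.418ms @ 12/5 + 395.604ms (3/5)
6. 1978.022ms @ 3 + 329.67ms (1/2)
7. 2307.692ms @ 7/2 + 329.67ms (1/2)
8. 2637.363ms @ 4 + 659.341ms (1)
9. 3296.703ms @ 5 + 329.67ms (1/2)
10. 3626.374ms @ 11/2 + 329.67ms (1/2)
11. 3956.044ms @ 6 + 1978.022ms (3)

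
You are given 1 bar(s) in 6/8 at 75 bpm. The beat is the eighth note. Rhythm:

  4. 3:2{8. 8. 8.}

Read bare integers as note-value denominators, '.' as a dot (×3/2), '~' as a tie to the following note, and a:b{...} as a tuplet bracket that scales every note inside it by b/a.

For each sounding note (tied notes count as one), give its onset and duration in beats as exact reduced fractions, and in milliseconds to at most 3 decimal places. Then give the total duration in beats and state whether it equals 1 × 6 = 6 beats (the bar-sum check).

1) 0.0ms=0b +2400.0ms=3b
2) 2400.0ms=3b +800.0ms=1b
3) 3200.0ms=4b +800.0ms=1b
4) 4000.0ms=5b +800.0ms=1b
Σ=6b of 6 (75bpm 6/8) — PASS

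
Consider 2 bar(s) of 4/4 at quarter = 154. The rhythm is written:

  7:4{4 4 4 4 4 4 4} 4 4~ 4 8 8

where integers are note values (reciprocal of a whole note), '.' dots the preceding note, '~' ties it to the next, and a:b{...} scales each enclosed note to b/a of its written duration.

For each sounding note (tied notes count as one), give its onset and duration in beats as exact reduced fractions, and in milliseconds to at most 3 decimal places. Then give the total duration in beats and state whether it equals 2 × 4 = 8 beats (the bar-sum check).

1) 0.0ms=0b +222.635ms=4/7b
2) 222.635ms=4/7b +222.635ms=4/7b
3) 445.269ms=8/7b +222.635ms=4/7b
4) 667.904ms=12/7b +222.635ms=4/7b
5) 890.538ms=16/7b +222.635ms=4/7b
6) 1113.173ms=20/7b +222.635ms=4/7b
7) 1335.807ms=24/7b +222.635ms=4/7b
8) 1558.442ms=4b +389.61ms=1b
9) 1948.052ms=5b +779.221ms=2b
10) 2727.273ms=7b +194.805ms=1/2b
11) 2922.078ms=15/2b +194.805ms=1/2b
Σ=8b of 8 (154bpm 4/4) — PASS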